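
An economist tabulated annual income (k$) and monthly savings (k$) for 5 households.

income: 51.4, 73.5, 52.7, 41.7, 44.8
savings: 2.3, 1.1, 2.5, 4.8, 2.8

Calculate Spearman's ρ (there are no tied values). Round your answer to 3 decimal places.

-0.900

Rank income: 3, 5, 4, 1, 2
Rank savings: 2, 1, 3, 5, 4
d = rank(income) − rank(savings): 1, 4, 1, -4, -2; Σd² = 38
ρ = 1 − 6Σd² / [n(n²−1)] = 1 − 6×38 / (5×24) = 1 − 228/120 ≈ -0.900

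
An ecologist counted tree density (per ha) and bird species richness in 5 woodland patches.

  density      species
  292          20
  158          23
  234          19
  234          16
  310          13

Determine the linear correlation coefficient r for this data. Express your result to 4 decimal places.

n = 5, Σx = 1228, Σy = 91, Σx² = 315840, Σy² = 1715, Σxy = 21694
nΣxy − ΣxΣy = 108470 − 111748 = -3278
nΣx² − (Σx)² = 1579200 − 1507984 = 71216; nΣy² − (Σy)² = 8575 − 8281 = 294
r = -3278 / √(71216 × 294) = -3278 / 4575.7517 ≈ -0.7164

-0.7164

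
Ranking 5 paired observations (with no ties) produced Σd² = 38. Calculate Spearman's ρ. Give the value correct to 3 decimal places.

-0.900

ρ = 1 − 6Σd² / [n(n²−1)] = 1 − 6×38 / (5×24)
  = 1 − 228/120 = 1 − 1.9000 ≈ -0.900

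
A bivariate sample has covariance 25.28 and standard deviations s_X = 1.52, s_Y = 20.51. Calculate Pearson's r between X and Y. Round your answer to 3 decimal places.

r = Cov(X,Y) / (s_X · s_Y) = 25.28 / (1.52 × 20.51)
  = 25.28 / 31.1752 ≈ 0.811

0.811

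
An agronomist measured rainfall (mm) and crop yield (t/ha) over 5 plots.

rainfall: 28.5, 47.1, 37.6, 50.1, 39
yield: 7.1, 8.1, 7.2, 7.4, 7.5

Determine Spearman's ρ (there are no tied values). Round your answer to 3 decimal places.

0.700

Rank rainfall: 1, 4, 2, 5, 3
Rank yield: 1, 5, 2, 3, 4
d = rank(rainfall) − rank(yield): 0, -1, 0, 2, -1; Σd² = 6
ρ = 1 − 6Σd² / [n(n²−1)] = 1 − 6×6 / (5×24) = 1 − 36/120 ≈ 0.700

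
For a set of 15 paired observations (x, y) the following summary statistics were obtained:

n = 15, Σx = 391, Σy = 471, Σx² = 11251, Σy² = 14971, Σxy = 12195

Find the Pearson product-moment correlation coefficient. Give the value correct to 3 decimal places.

r = (nΣxy − ΣxΣy) / √[(nΣx² − (Σx)²)(nΣy² − (Σy)²)]
Numerator: 15×12195 − 391×471 = -1236
Denominator: √[(168765 − 152881)(224565 − 221841)] = √[15884 × 2724] = 6577.8428
r = -1236 / 6577.8428 ≈ -0.188

-0.188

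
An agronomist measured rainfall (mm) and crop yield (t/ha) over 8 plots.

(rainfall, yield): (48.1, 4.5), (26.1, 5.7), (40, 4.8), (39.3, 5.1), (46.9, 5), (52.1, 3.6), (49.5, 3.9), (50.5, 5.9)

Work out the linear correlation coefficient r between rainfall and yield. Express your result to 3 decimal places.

n = 8, Σx = 352.5, Σy = 38.5, Σx² = 16053.83, Σy² = 189.77, Σxy = 1670.71
nΣxy − ΣxΣy = 13365.68 − 13571.25 = -205.57
nΣx² − (Σx)² = 128430.64 − 124256.25 = 4174.39; nΣy² − (Σy)² = 1518.16 − 1482.25 = 35.91
r = -205.57 / √(4174.39 × 35.91) = -205.57 / 387.1722 ≈ -0.531

-0.531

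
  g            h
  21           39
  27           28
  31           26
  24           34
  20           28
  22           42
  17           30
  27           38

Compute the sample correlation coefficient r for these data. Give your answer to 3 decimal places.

n = 8, Σg = 189, Σh = 265, Σg² = 4609, Σh² = 9029, Σgh = 6217
nΣgh − ΣgΣh = 49736 − 50085 = -349
nΣg² − (Σg)² = 36872 − 35721 = 1151; nΣh² − (Σh)² = 72232 − 70225 = 2007
r = -349 / √(1151 × 2007) = -349 / 1519.8872 ≈ -0.230

-0.230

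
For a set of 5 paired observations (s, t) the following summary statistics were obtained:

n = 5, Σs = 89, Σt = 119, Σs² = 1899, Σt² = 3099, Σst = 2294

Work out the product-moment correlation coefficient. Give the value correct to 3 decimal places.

0.607

r = (nΣst − ΣsΣt) / √[(nΣs² − (Σs)²)(nΣt² − (Σt)²)]
Numerator: 5×2294 − 89×119 = 879
Denominator: √[(9495 − 7921)(15495 − 14161)] = √[1574 × 1334] = 1449.0397
r = 879 / 1449.0397 ≈ 0.607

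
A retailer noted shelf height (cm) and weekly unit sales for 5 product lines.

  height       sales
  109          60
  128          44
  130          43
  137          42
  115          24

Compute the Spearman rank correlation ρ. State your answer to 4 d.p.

-0.4000

Rank height: 1, 3, 4, 5, 2
Rank sales: 5, 4, 3, 2, 1
d = rank(height) − rank(sales): -4, -1, 1, 3, 1; Σd² = 28
ρ = 1 − 6Σd² / [n(n²−1)] = 1 − 6×28 / (5×24) = 1 − 168/120 ≈ -0.4000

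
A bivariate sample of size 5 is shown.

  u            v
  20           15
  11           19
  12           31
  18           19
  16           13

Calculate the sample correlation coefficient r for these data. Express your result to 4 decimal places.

-0.5842

n = 5, Σu = 77, Σv = 97, Σu² = 1245, Σv² = 2077, Σuv = 1431
nΣuv − ΣuΣv = 7155 − 7469 = -314
nΣu² − (Σu)² = 6225 − 5929 = 296; nΣv² − (Σv)² = 10385 − 9409 = 976
r = -314 / √(296 × 976) = -314 / 537.4905 ≈ -0.5842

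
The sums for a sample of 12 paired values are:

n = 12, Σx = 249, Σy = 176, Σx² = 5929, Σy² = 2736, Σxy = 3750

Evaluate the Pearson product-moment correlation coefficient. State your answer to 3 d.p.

r = (nΣxy − ΣxΣy) / √[(nΣx² − (Σx)²)(nΣy² − (Σy)²)]
Numerator: 12×3750 − 249×176 = 1176
Denominator: √[(71148 − 62001)(32832 − 30976)] = √[9147 × 1856] = 4120.2951
r = 1176 / 4120.2951 ≈ 0.285

0.285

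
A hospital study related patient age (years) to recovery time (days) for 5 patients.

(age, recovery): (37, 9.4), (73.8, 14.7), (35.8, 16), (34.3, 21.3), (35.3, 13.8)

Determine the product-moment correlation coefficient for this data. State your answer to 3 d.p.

-0.097

n = 5, Σx = 216.2, Σy = 75.2, Σx² = 10519.66, Σy² = 1204.58, Σxy = 3223.19
nΣxy − ΣxΣy = 16115.95 − 16258.24 = -142.29
nΣx² − (Σx)² = 52598.3 − 46742.44 = 5855.86; nΣy² − (Σy)² = 6022.9 − 5655.04 = 367.86
r = -142.29 / √(5855.86 × 367.86) = -142.29 / 1467.6977 ≈ -0.097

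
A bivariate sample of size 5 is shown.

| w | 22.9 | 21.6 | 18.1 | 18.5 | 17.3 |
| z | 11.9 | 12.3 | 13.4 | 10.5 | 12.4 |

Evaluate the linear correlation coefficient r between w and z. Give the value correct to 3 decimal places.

n = 5, Σw = 98.4, Σz = 60.5, Σw² = 1960.12, Σz² = 736.47, Σwz = 1189.5
nΣwz − ΣwΣz = 5947.5 − 5953.2 = -5.7
nΣw² − (Σw)² = 9800.6 − 9682.56 = 118.04; nΣz² − (Σz)² = 3682.35 − 3660.25 = 22.1
r = -5.7 / √(118.04 × 22.1) = -5.7 / 51.0753 ≈ -0.112

-0.112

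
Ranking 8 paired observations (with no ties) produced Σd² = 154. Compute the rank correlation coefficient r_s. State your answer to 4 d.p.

ρ = 1 − 6Σd² / [n(n²−1)] = 1 − 6×154 / (8×63)
  = 1 − 924/504 = 1 − 1.83333 ≈ -0.8333

-0.8333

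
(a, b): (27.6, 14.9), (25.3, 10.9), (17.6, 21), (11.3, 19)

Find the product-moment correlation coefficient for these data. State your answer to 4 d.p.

n = 4, Σa = 81.8, Σb = 65.8, Σa² = 1839.3, Σb² = 1142.82, Σab = 1271.31
nΣab − ΣaΣb = 5085.24 − 5382.44 = -297.2
nΣa² − (Σa)² = 7357.2 − 6691.24 = 665.96; nΣb² − (Σb)² = 4571.28 − 4329.64 = 241.64
r = -297.2 / √(665.96 × 241.64) = -297.2 / 401.1516 ≈ -0.7409

-0.7409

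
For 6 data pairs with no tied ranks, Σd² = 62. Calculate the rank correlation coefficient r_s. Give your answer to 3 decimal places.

ρ = 1 − 6Σd² / [n(n²−1)] = 1 − 6×62 / (6×35)
  = 1 − 372/210 = 1 − 1.7714 ≈ -0.771

-0.771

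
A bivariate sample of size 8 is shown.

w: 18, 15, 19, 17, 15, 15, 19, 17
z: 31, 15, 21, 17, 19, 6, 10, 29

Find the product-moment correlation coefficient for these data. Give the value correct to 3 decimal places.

n = 8, Σw = 135, Σz = 148, Σw² = 2299, Σz² = 3254, Σwz = 2529
nΣwz − ΣwΣz = 20232 − 19980 = 252
nΣw² − (Σw)² = 18392 − 18225 = 167; nΣz² − (Σz)² = 26032 − 21904 = 4128
r = 252 / √(167 × 4128) = 252 / 830.2867 ≈ 0.304

0.304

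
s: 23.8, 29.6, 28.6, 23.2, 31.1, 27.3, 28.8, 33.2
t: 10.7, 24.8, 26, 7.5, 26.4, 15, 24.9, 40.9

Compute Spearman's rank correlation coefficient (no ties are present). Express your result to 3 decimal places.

0.905

Rank s: 2, 6, 4, 1, 7, 3, 5, 8
Rank t: 2, 4, 6, 1, 7, 3, 5, 8
d = rank(s) − rank(t): 0, 2, -2, 0, 0, 0, 0, 0; Σd² = 8
ρ = 1 − 6Σd² / [n(n²−1)] = 1 − 6×8 / (8×63) = 1 − 48/504 ≈ 0.905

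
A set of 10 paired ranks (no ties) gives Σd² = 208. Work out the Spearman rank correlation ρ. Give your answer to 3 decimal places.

-0.261

ρ = 1 − 6Σd² / [n(n²−1)] = 1 − 6×208 / (10×99)
  = 1 − 1248/990 = 1 − 1.2606 ≈ -0.261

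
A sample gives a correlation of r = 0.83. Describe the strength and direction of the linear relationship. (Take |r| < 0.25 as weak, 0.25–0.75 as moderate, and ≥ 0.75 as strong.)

r = 0.83 > 0 so the relationship is positive.
|r| = 0.83, which falls in the strong range.

strong positive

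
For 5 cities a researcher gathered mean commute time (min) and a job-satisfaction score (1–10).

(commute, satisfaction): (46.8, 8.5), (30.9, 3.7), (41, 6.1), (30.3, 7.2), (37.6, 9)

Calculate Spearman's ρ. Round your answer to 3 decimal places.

0.300

Rank commute: 5, 2, 4, 1, 3
Rank satisfaction: 4, 1, 2, 3, 5
d = rank(commute) − rank(satisfaction): 1, 1, 2, -2, -2; Σd² = 14
ρ = 1 − 6Σd² / [n(n²−1)] = 1 − 6×14 / (5×24) = 1 − 84/120 ≈ 0.300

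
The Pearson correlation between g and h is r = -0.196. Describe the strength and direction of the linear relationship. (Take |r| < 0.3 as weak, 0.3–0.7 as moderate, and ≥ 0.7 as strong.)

r = -0.196 < 0 so the relationship is negative.
|r| = 0.196, which falls in the weak range.

weak negative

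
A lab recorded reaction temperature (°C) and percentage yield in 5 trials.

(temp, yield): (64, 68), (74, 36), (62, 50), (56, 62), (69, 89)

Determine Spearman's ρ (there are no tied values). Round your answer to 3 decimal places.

-0.100

Rank temp: 3, 5, 2, 1, 4
Rank yield: 4, 1, 2, 3, 5
d = rank(temp) − rank(yield): -1, 4, 0, -2, -1; Σd² = 22
ρ = 1 − 6Σd² / [n(n²−1)] = 1 − 6×22 / (5×24) = 1 − 132/120 ≈ -0.100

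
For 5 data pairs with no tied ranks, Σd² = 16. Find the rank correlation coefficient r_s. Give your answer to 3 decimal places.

ρ = 1 − 6Σd² / [n(n²−1)] = 1 − 6×16 / (5×24)
  = 1 − 96/120 = 1 − 0.8000 ≈ 0.200

0.200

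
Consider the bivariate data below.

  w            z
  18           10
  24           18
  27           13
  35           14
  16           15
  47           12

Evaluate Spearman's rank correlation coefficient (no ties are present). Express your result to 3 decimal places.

-0.257

Rank w: 2, 3, 4, 5, 1, 6
Rank z: 1, 6, 3, 4, 5, 2
d = rank(w) − rank(z): 1, -3, 1, 1, -4, 4; Σd² = 44
ρ = 1 − 6Σd² / [n(n²−1)] = 1 − 6×44 / (6×35) = 1 − 264/210 ≈ -0.257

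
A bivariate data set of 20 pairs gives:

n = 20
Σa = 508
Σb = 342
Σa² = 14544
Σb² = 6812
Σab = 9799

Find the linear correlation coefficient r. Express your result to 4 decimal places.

0.8844

r = (nΣab − ΣaΣb) / √[(nΣa² − (Σa)²)(nΣb² − (Σb)²)]
Numerator: 20×9799 − 508×342 = 22244
Denominator: √[(290880 − 258064)(136240 − 116964)] = √[32816 × 19276] = 25150.7697
r = 22244 / 25150.7697 ≈ 0.8844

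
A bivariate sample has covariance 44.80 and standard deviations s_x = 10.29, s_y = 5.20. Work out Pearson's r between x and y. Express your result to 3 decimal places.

0.837

r = Cov(x,y) / (s_x · s_y) = 44.80 / (10.29 × 5.20)
  = 44.80 / 53.5080 ≈ 0.837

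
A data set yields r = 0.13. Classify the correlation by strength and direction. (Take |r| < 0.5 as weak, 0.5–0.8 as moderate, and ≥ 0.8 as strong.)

weak positive

r = 0.13 > 0 so the relationship is positive.
|r| = 0.13, which falls in the weak range.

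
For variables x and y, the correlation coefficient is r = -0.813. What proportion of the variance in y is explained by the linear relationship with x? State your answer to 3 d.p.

0.661

r² = (-0.813)² = 0.661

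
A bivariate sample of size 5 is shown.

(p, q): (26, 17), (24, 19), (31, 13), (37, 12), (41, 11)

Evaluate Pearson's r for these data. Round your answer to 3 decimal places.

-0.947

n = 5, Σp = 159, Σq = 72, Σp² = 5263, Σq² = 1084, Σpq = 2196
nΣpq − ΣpΣq = 10980 − 11448 = -468
nΣp² − (Σp)² = 26315 − 25281 = 1034; nΣq² − (Σq)² = 5420 − 5184 = 236
r = -468 / √(1034 × 236) = -468 / 493.9879 ≈ -0.947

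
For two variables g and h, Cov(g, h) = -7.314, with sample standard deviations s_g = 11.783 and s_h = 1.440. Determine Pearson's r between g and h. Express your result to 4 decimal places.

r = Cov(g,h) / (s_g · s_h) = -7.314 / (11.783 × 1.440)
  = -7.314 / 16.9675 ≈ -0.4311

-0.4311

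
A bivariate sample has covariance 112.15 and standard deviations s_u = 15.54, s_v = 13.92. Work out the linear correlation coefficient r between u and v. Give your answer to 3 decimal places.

0.518

r = Cov(u,v) / (s_u · s_v) = 112.15 / (15.54 × 13.92)
  = 112.15 / 216.3168 ≈ 0.518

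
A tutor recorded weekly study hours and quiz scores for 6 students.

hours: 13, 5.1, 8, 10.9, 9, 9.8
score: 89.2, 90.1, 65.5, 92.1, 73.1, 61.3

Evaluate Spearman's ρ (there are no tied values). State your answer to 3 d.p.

0.143

Rank hours: 6, 1, 2, 5, 3, 4
Rank score: 4, 5, 2, 6, 3, 1
d = rank(hours) − rank(score): 2, -4, 0, -1, 0, 3; Σd² = 30
ρ = 1 − 6Σd² / [n(n²−1)] = 1 − 6×30 / (6×35) = 1 − 180/210 ≈ 0.143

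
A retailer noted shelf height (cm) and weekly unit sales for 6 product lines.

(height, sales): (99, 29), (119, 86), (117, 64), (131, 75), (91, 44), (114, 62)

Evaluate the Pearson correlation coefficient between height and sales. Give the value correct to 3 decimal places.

0.821

n = 6, Σx = 671, Σy = 360, Σx² = 76089, Σy² = 23738, Σxy = 41490
nΣxy − ΣxΣy = 248940 − 241560 = 7380
nΣx² − (Σx)² = 456534 − 450241 = 6293; nΣy² − (Σy)² = 142428 − 129600 = 12828
r = 7380 / √(6293 × 12828) = 7380 / 8984.7985 ≈ 0.821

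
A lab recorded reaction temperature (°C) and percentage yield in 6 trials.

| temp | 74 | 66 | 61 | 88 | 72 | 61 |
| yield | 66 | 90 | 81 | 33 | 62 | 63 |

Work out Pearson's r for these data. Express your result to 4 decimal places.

n = 6, Σx = 422, Σy = 395, Σx² = 30202, Σy² = 27919, Σxy = 26976
nΣxy − ΣxΣy = 161856 − 166690 = -4834
nΣx² − (Σx)² = 181212 − 178084 = 3128; nΣy² − (Σy)² = 167514 − 156025 = 11489
r = -4834 / √(3128 × 11489) = -4834 / 5994.7971 ≈ -0.8064

-0.8064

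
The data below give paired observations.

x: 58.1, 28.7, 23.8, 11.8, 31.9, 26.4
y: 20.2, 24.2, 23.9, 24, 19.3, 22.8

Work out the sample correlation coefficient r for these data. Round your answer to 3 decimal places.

-0.673

n = 6, Σx = 180.7, Σy = 134.4, Σx² = 6619.55, Σy² = 3033.22, Σxy = 3937.77
nΣxy − ΣxΣy = 23626.62 − 24286.08 = -659.46
nΣx² − (Σx)² = 39717.3 − 32652.49 = 7064.81; nΣy² − (Σy)² = 18199.32 − 18063.36 = 135.96
r = -659.46 / √(7064.81 × 135.96) = -659.46 / 980.0671 ≈ -0.673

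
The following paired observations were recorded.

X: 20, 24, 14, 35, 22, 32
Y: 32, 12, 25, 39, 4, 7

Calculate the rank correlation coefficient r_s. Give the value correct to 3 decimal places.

Rank X: 2, 4, 1, 6, 3, 5
Rank Y: 5, 3, 4, 6, 1, 2
d = rank(X) − rank(Y): -3, 1, -3, 0, 2, 3; Σd² = 32
ρ = 1 − 6Σd² / [n(n²−1)] = 1 − 6×32 / (6×35) = 1 − 192/210 ≈ 0.086

0.086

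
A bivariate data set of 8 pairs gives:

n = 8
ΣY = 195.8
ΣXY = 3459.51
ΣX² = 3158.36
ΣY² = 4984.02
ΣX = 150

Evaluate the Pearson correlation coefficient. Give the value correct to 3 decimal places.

-0.822

r = (nΣXY − ΣXΣY) / √[(nΣX² − (ΣX)²)(nΣY² − (ΣY)²)]
Numerator: 8×3459.51 − 150×195.8 = -1693.92
Denominator: √[(25266.88 − 22500)(39872.16 − 38337.64)] = √[2766.88 × 1534.52] = 2060.5418
r = -1693.92 / 2060.5418 ≈ -0.822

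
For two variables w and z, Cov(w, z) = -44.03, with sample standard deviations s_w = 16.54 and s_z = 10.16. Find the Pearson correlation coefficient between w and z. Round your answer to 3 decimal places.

r = Cov(w,z) / (s_w · s_z) = -44.03 / (16.54 × 10.16)
  = -44.03 / 168.0464 ≈ -0.262

-0.262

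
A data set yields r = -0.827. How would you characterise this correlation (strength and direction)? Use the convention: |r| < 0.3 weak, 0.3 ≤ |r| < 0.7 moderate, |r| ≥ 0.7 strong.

strong negative

r = -0.827 < 0 so the relationship is negative.
|r| = 0.827, which falls in the strong range.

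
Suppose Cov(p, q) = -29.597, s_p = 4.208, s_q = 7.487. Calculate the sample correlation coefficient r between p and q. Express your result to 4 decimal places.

-0.9394

r = Cov(p,q) / (s_p · s_q) = -29.597 / (4.208 × 7.487)
  = -29.597 / 31.5053 ≈ -0.9394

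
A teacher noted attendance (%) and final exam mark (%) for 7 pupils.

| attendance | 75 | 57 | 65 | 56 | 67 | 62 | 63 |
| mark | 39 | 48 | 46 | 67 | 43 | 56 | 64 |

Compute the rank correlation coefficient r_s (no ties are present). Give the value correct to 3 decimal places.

Rank attendance: 7, 2, 5, 1, 6, 3, 4
Rank mark: 1, 4, 3, 7, 2, 5, 6
d = rank(attendance) − rank(mark): 6, -2, 2, -6, 4, -2, -2; Σd² = 104
ρ = 1 − 6Σd² / [n(n²−1)] = 1 − 6×104 / (7×48) = 1 − 624/336 ≈ -0.857

-0.857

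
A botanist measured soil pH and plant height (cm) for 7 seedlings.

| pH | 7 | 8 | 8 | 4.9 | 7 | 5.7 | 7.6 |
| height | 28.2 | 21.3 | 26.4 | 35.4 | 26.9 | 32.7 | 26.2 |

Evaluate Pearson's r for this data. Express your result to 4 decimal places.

-0.9420

n = 7, Σx = 48.2, Σy = 197.1, Σx² = 340.26, Σy² = 5678.39, Σxy = 1326.27
nΣxy − ΣxΣy = 9283.89 − 9500.22 = -216.33
nΣx² − (Σx)² = 2381.82 − 2323.24 = 58.58; nΣy² − (Σy)² = 39748.73 − 38848.41 = 900.32
r = -216.33 / √(58.58 × 900.32) = -216.33 / 229.6535 ≈ -0.9420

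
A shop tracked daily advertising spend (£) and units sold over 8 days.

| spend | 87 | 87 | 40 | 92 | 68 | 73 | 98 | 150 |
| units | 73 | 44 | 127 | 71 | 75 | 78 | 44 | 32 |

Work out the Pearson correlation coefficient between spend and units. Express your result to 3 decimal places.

-0.858

n = 8, Σx = 695, Σy = 544, Σx² = 67259, Σy² = 43104, Σxy = 41697
nΣxy − ΣxΣy = 333576 − 378080 = -44504
nΣx² − (Σx)² = 538072 − 483025 = 55047; nΣy² − (Σy)² = 344832 − 295936 = 48896
r = -44504 / √(55047 × 48896) = -44504 / 51880.4213 ≈ -0.858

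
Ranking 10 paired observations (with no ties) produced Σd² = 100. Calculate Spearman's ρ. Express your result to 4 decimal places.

ρ = 1 − 6Σd² / [n(n²−1)] = 1 − 6×100 / (10×99)
  = 1 − 600/990 = 1 − 0.60606 ≈ 0.3939

0.3939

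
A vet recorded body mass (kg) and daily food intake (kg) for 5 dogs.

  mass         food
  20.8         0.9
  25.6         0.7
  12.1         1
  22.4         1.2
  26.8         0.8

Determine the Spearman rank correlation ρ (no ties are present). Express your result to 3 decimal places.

Rank mass: 2, 4, 1, 3, 5
Rank food: 3, 1, 4, 5, 2
d = rank(mass) − rank(food): -1, 3, -3, -2, 3; Σd² = 32
ρ = 1 − 6Σd² / [n(n²−1)] = 1 − 6×32 / (5×24) = 1 − 192/120 ≈ -0.600

-0.600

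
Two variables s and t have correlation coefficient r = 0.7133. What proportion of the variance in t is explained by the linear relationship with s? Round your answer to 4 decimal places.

r² = (0.7133)² = 0.5088

0.5088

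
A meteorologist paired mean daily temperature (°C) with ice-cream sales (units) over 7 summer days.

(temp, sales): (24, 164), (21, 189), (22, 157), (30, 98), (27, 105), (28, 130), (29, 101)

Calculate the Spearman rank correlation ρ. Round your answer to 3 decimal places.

-0.929

Rank temp: 3, 1, 2, 7, 4, 5, 6
Rank sales: 6, 7, 5, 1, 3, 4, 2
d = rank(temp) − rank(sales): -3, -6, -3, 6, 1, 1, 4; Σd² = 108
ρ = 1 − 6Σd² / [n(n²−1)] = 1 − 6×108 / (7×48) = 1 − 648/336 ≈ -0.929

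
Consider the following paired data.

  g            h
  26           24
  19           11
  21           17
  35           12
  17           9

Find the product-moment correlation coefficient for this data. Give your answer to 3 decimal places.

n = 5, Σg = 118, Σh = 73, Σg² = 2992, Σh² = 1211, Σgh = 1763
nΣgh − ΣgΣh = 8815 − 8614 = 201
nΣg² − (Σg)² = 14960 − 13924 = 1036; nΣh² − (Σh)² = 6055 − 5329 = 726
r = 201 / √(1036 × 726) = 201 / 867.2577 ≈ 0.232

0.232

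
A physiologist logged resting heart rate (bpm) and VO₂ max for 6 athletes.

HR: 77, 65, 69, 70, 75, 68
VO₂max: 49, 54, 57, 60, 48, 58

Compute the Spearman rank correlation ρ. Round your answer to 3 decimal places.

Rank HR: 6, 1, 3, 4, 5, 2
Rank VO₂max: 2, 3, 4, 6, 1, 5
d = rank(HR) − rank(VO₂max): 4, -2, -1, -2, 4, -3; Σd² = 50
ρ = 1 − 6Σd² / [n(n²−1)] = 1 − 6×50 / (6×35) = 1 − 300/210 ≈ -0.429

-0.429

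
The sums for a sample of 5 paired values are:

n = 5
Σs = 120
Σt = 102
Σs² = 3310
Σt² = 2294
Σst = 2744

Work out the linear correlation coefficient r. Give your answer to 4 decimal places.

0.9776

r = (nΣst − ΣsΣt) / √[(nΣs² − (Σs)²)(nΣt² − (Σt)²)]
Numerator: 5×2744 − 120×102 = 1480
Denominator: √[(16550 − 14400)(11470 − 10404)] = √[2150 × 1066] = 1513.9022
r = 1480 / 1513.9022 ≈ 0.9776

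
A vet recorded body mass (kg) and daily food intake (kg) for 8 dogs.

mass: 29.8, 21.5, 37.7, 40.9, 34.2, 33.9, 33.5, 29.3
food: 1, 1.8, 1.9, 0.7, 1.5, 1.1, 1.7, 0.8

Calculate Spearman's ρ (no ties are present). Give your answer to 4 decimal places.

-0.0952

Rank mass: 3, 1, 7, 8, 6, 5, 4, 2
Rank food: 3, 7, 8, 1, 5, 4, 6, 2
d = rank(mass) − rank(food): 0, -6, -1, 7, 1, 1, -2, 0; Σd² = 92
ρ = 1 − 6Σd² / [n(n²−1)] = 1 − 6×92 / (8×63) = 1 − 552/504 ≈ -0.0952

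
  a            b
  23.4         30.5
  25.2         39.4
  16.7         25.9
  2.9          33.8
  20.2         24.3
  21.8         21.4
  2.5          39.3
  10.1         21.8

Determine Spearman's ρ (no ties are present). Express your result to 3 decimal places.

Rank a: 7, 8, 4, 2, 5, 6, 1, 3
Rank b: 5, 8, 4, 6, 3, 1, 7, 2
d = rank(a) − rank(b): 2, 0, 0, -4, 2, 5, -6, 1; Σd² = 86
ρ = 1 − 6Σd² / [n(n²−1)] = 1 − 6×86 / (8×63) = 1 − 516/504 ≈ -0.024

-0.024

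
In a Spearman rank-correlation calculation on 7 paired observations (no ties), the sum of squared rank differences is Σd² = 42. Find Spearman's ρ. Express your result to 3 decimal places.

0.250

ρ = 1 − 6Σd² / [n(n²−1)] = 1 − 6×42 / (7×48)
  = 1 − 252/336 = 1 − 0.7500 ≈ 0.250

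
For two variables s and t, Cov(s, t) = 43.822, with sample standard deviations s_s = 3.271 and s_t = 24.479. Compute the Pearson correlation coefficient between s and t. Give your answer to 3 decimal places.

0.547

r = Cov(s,t) / (s_s · s_t) = 43.822 / (3.271 × 24.479)
  = 43.822 / 80.0708 ≈ 0.547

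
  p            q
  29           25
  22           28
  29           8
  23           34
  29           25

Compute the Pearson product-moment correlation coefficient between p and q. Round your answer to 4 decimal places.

n = 5, Σp = 132, Σq = 120, Σp² = 3536, Σq² = 3254, Σpq = 3080
nΣpq − ΣpΣq = 15400 − 15840 = -440
nΣp² − (Σp)² = 17680 − 17424 = 256; nΣq² − (Σq)² = 16270 − 14400 = 1870
r = -440 / √(256 × 1870) = -440 / 691.8959 ≈ -0.6359

-0.6359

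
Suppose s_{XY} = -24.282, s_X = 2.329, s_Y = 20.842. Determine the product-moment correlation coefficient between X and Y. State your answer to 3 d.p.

r = Cov(X,Y) / (s_X · s_Y) = -24.282 / (2.329 × 20.842)
  = -24.282 / 48.5410 ≈ -0.500

-0.500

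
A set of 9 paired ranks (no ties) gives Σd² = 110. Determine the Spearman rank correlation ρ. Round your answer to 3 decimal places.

ρ = 1 − 6Σd² / [n(n²−1)] = 1 − 6×110 / (9×80)
  = 1 − 660/720 = 1 − 0.9167 ≈ 0.083

0.083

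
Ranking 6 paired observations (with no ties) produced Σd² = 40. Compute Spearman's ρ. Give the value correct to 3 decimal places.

ρ = 1 − 6Σd² / [n(n²−1)] = 1 − 6×40 / (6×35)
  = 1 − 240/210 = 1 − 1.1429 ≈ -0.143

-0.143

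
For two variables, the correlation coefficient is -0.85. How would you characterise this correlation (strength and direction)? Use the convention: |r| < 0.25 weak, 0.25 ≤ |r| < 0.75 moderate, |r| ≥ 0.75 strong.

r = -0.85 < 0 so the relationship is negative.
|r| = 0.85, which falls in the strong range.

strong negative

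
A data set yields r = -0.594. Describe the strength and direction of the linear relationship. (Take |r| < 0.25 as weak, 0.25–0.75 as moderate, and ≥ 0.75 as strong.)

moderate negative

r = -0.594 < 0 so the relationship is negative.
|r| = 0.594, which falls in the moderate range.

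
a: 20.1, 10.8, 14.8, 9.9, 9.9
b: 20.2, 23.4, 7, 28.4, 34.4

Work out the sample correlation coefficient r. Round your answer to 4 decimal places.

-0.5602

n = 5, Σa = 65.5, Σb = 113.4, Σa² = 935.71, Σb² = 2994.52, Σab = 1384.06
nΣab − ΣaΣb = 6920.3 − 7427.7 = -507.4
nΣa² − (Σa)² = 4678.55 − 4290.25 = 388.3; nΣb² − (Σb)² = 14972.6 − 12859.56 = 2113.04
r = -507.4 / √(388.3 × 2113.04) = -507.4 / 905.8109 ≈ -0.5602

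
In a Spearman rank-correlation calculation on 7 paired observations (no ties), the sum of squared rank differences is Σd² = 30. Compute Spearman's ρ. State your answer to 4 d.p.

0.4643

ρ = 1 − 6Σd² / [n(n²−1)] = 1 − 6×30 / (7×48)
  = 1 − 180/336 = 1 − 0.53571 ≈ 0.4643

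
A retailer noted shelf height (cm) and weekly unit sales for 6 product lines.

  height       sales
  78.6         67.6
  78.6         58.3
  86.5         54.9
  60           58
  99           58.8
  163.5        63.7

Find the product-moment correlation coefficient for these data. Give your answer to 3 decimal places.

0.320

n = 6, Σx = 566.2, Σy = 361.3, Σx² = 59971.42, Σy² = 21861.79, Σxy = 34360.74
nΣxy − ΣxΣy = 206164.44 − 204568.06 = 1596.38
nΣx² − (Σx)² = 359828.52 − 320582.44 = 39246.08; nΣy² − (Σy)² = 131170.74 − 130537.69 = 633.05
r = 1596.38 / √(39246.08 × 633.05) = 1596.38 / 4984.4489 ≈ 0.320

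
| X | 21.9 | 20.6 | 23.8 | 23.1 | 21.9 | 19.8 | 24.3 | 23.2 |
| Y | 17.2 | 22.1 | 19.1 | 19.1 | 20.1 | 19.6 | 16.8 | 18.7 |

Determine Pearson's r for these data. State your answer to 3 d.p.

n = 8, ΣX = 178.6, ΣY = 152.7, ΣX² = 4004.4, ΣY² = 2933.97, ΣXY = 3398.08
nΣXY − ΣXΣY = 27184.64 − 27272.22 = -87.58
nΣX² − (ΣX)² = 32035.2 − 31897.96 = 137.24; nΣY² − (ΣY)² = 23471.76 − 23317.29 = 154.47
r = -87.58 / √(137.24 × 154.47) = -87.58 / 145.6004 ≈ -0.602

-0.602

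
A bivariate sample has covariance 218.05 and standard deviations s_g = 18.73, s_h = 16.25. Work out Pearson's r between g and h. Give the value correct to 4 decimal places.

r = Cov(g,h) / (s_g · s_h) = 218.05 / (18.73 × 16.25)
  = 218.05 / 304.3625 ≈ 0.7164

0.7164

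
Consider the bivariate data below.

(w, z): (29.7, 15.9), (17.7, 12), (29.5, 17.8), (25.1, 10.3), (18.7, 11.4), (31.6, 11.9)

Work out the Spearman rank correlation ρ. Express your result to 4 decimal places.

0.2571

Rank w: 5, 1, 4, 3, 2, 6
Rank z: 5, 4, 6, 1, 2, 3
d = rank(w) − rank(z): 0, -3, -2, 2, 0, 3; Σd² = 26
ρ = 1 − 6Σd² / [n(n²−1)] = 1 − 6×26 / (6×35) = 1 − 156/210 ≈ 0.2571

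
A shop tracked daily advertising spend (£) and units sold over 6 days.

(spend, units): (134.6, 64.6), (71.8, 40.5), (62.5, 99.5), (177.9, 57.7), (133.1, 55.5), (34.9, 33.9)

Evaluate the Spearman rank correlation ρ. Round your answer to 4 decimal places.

0.3714

Rank spend: 5, 3, 2, 6, 4, 1
Rank units: 5, 2, 6, 4, 3, 1
d = rank(spend) − rank(units): 0, 1, -4, 2, 1, 0; Σd² = 22
ρ = 1 − 6Σd² / [n(n²−1)] = 1 − 6×22 / (6×35) = 1 − 132/210 ≈ 0.3714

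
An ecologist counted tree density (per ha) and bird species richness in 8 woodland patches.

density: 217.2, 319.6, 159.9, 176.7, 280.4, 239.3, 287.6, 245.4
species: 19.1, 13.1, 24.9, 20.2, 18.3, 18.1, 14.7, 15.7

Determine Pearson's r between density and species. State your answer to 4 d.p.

n = 8, Σx = 1926.1, Σy = 144.1, Σx² = 484934.47, Σy² = 2689.55, Σxy = 33429.28
nΣxy − ΣxΣy = 267434.24 − 277551.01 = -10116.77
nΣx² − (Σx)² = 3879475.76 − 3709861.21 = 169614.55; nΣy² − (Σy)² = 21516.4 − 20764.81 = 751.59
r = -10116.77 / √(169614.55 × 751.59) = -10116.77 / 11290.7307 ≈ -0.8960

-0.8960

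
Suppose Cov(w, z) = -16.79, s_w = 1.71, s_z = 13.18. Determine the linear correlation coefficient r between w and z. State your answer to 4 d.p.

-0.7450

r = Cov(w,z) / (s_w · s_z) = -16.79 / (1.71 × 13.18)
  = -16.79 / 22.5378 ≈ -0.7450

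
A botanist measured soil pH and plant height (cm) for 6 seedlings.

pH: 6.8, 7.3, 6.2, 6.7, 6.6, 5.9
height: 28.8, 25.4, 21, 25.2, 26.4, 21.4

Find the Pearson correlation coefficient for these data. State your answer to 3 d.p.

0.704

n = 6, Σx = 39.5, Σy = 148.2, Σx² = 261.23, Σy² = 3705.56, Σxy = 980.8
nΣxy − ΣxΣy = 5884.8 − 5853.9 = 30.9
nΣx² − (Σx)² = 1567.38 − 1560.25 = 7.13; nΣy² − (Σy)² = 22233.36 − 21963.24 = 270.12
r = 30.9 / √(7.13 × 270.12) = 30.9 / 43.8857 ≈ 0.704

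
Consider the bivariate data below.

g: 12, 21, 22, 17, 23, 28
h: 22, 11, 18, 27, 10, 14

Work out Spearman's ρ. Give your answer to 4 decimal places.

Rank g: 1, 3, 4, 2, 5, 6
Rank h: 5, 2, 4, 6, 1, 3
d = rank(g) − rank(h): -4, 1, 0, -4, 4, 3; Σd² = 58
ρ = 1 − 6Σd² / [n(n²−1)] = 1 − 6×58 / (6×35) = 1 − 348/210 ≈ -0.6571

-0.6571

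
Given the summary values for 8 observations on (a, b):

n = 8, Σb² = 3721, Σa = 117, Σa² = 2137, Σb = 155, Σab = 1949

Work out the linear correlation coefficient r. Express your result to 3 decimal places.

-0.575

r = (nΣab − ΣaΣb) / √[(nΣa² − (Σa)²)(nΣb² − (Σb)²)]
Numerator: 8×1949 − 117×155 = -2543
Denominator: √[(17096 − 13689)(29768 − 24025)] = √[3407 × 5743] = 4423.3925
r = -2543 / 4423.3925 ≈ -0.575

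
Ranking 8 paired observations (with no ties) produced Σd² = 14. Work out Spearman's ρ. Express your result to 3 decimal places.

ρ = 1 − 6Σd² / [n(n²−1)] = 1 − 6×14 / (8×63)
  = 1 − 84/504 = 1 − 0.1667 ≈ 0.833

0.833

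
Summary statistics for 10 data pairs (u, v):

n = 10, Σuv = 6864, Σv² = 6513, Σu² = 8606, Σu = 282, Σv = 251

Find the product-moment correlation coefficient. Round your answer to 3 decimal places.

r = (nΣuv − ΣuΣv) / √[(nΣu² − (Σu)²)(nΣv² − (Σv)²)]
Numerator: 10×6864 − 282×251 = -2142
Denominator: √[(86060 − 79524)(65130 − 63001)] = √[6536 × 2129] = 3730.3008
r = -2142 / 3730.3008 ≈ -0.574

-0.574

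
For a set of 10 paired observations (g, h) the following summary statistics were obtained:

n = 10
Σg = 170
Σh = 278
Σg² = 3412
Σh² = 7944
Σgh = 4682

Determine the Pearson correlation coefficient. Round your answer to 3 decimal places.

r = (nΣgh − ΣgΣh) / √[(nΣg² − (Σg)²)(nΣh² − (Σh)²)]
Numerator: 10×4682 − 170×278 = -440
Denominator: √[(34120 − 28900)(79440 − 77284)] = √[5220 × 2156] = 3354.7459
r = -440 / 3354.7459 ≈ -0.131

-0.131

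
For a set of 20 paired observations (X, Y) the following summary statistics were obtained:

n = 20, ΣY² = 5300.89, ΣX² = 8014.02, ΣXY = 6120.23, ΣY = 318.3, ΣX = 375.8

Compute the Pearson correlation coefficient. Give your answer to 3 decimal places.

r = (nΣXY − ΣXΣY) / √[(nΣX² − (ΣX)²)(nΣY² − (ΣY)²)]
Numerator: 20×6120.23 − 375.8×318.3 = 2787.46
Denominator: √[(160280.4 − 141225.64)(106017.8 − 101314.89)] = √[19054.76 × 4702.91] = 9466.4049
r = 2787.46 / 9466.4049 ≈ 0.294

0.294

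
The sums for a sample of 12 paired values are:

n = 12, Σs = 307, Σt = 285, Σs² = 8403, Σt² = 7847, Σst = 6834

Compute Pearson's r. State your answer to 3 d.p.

r = (nΣst − ΣsΣt) / √[(nΣs² − (Σs)²)(nΣt² − (Σt)²)]
Numerator: 12×6834 − 307×285 = -5487
Denominator: √[(100836 − 94249)(94164 − 81225)] = √[6587 × 12939] = 9231.9658
r = -5487 / 9231.9658 ≈ -0.594

-0.594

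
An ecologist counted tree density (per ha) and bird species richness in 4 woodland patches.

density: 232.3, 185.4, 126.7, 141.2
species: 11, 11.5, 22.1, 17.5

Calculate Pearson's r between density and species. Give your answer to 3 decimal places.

-0.907

n = 4, Σx = 685.6, Σy = 62.1, Σx² = 124326.78, Σy² = 1047.91, Σxy = 9958.47
nΣxy − ΣxΣy = 39833.88 − 42575.76 = -2741.88
nΣx² − (Σx)² = 497307.12 − 470047.36 = 27259.76; nΣy² − (Σy)² = 4191.64 − 3856.41 = 335.23
r = -2741.88 / √(27259.76 × 335.23) = -2741.88 / 3022.9604 ≈ -0.907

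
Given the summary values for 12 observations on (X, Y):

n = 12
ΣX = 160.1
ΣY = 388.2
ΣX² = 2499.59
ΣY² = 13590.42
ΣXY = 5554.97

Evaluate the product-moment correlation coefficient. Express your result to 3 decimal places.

0.613

r = (nΣXY − ΣXΣY) / √[(nΣX² − (ΣX)²)(nΣY² − (ΣY)²)]
Numerator: 12×5554.97 − 160.1×388.2 = 4508.82
Denominator: √[(29995.08 − 25632.01)(163085.04 − 150699.24)] = √[4363.07 × 12385.8] = 7351.1980
r = 4508.82 / 7351.1980 ≈ 0.613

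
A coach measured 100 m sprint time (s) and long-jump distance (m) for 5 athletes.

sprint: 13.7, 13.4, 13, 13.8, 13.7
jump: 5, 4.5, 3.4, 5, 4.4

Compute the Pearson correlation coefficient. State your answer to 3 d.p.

n = 5, Σx = 67.6, Σy = 22.3, Σx² = 914.38, Σy² = 101.17, Σxy = 302.28
nΣxy − ΣxΣy = 1511.4 − 1507.48 = 3.92
nΣx² − (Σx)² = 4571.9 − 4569.76 = 2.14; nΣy² − (Σy)² = 505.85 − 497.29 = 8.56
r = 3.92 / √(2.14 × 8.56) = 3.92 / 4.2800 ≈ 0.916

0.916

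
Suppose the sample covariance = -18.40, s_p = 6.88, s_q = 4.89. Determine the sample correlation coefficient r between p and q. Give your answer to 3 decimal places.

r = Cov(p,q) / (s_p · s_q) = -18.40 / (6.88 × 4.89)
  = -18.40 / 33.6432 ≈ -0.547

-0.547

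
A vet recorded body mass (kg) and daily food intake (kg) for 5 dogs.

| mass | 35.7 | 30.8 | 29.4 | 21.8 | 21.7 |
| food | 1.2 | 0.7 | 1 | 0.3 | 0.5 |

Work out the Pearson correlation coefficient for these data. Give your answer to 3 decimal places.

0.908

n = 5, Σx = 139.4, Σy = 3.7, Σx² = 4033.62, Σy² = 3.27, Σxy = 111.19
nΣxy − ΣxΣy = 555.95 − 515.78 = 40.17
nΣx² − (Σx)² = 20168.1 − 19432.36 = 735.74; nΣy² − (Σy)² = 16.35 − 13.69 = 2.66
r = 40.17 / √(735.74 × 2.66) = 40.17 / 44.2388 ≈ 0.908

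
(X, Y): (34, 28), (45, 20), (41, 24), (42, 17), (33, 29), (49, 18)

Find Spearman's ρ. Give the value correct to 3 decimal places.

Rank X: 2, 5, 3, 4, 1, 6
Rank Y: 5, 3, 4, 1, 6, 2
d = rank(X) − rank(Y): -3, 2, -1, 3, -5, 4; Σd² = 64
ρ = 1 − 6Σd² / [n(n²−1)] = 1 − 6×64 / (6×35) = 1 − 384/210 ≈ -0.829

-0.829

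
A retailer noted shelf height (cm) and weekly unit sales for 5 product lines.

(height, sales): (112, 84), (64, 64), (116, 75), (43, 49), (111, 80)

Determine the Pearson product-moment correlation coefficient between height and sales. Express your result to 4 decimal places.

0.9483

n = 5, Σx = 446, Σy = 352, Σx² = 44266, Σy² = 25578, Σxy = 33191
nΣxy − ΣxΣy = 165955 − 156992 = 8963
nΣx² − (Σx)² = 221330 − 198916 = 22414; nΣy² − (Σy)² = 127890 − 123904 = 3986
r = 8963 / √(22414 × 3986) = 8963 / 9452.1005 ≈ 0.9483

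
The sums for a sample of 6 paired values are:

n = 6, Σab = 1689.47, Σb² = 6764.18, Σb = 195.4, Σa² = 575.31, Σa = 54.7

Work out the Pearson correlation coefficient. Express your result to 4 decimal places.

-0.5246

r = (nΣab − ΣaΣb) / √[(nΣa² − (Σa)²)(nΣb² − (Σb)²)]
Numerator: 6×1689.47 − 54.7×195.4 = -551.56
Denominator: √[(3451.86 − 2992.09)(40585.08 − 38181.16)] = √[459.77 × 2403.92] = 1051.3089
r = -551.56 / 1051.3089 ≈ -0.5246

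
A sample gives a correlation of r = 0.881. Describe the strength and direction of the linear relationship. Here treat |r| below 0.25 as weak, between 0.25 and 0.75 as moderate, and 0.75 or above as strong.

strong positive

r = 0.881 > 0 so the relationship is positive.
|r| = 0.881, which falls in the strong range.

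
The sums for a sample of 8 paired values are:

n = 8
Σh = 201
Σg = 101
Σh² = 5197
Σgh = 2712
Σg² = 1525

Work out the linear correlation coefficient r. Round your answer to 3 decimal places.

r = (nΣgh − ΣgΣh) / √[(nΣg² − (Σg)²)(nΣh² − (Σh)²)]
Numerator: 8×2712 − 101×201 = 1395
Denominator: √[(12200 − 10201)(41576 − 40401)] = √[1999 × 1175] = 1532.5877
r = 1395 / 1532.5877 ≈ 0.910

0.910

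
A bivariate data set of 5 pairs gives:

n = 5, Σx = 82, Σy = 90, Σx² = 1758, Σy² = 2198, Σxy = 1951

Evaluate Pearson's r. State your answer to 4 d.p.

0.9720

r = (nΣxy − ΣxΣy) / √[(nΣx² − (Σx)²)(nΣy² − (Σy)²)]
Numerator: 5×1951 − 82×90 = 2375
Denominator: √[(8790 − 6724)(10990 − 8100)] = √[2066 × 2890] = 2443.5098
r = 2375 / 2443.5098 ≈ 0.9720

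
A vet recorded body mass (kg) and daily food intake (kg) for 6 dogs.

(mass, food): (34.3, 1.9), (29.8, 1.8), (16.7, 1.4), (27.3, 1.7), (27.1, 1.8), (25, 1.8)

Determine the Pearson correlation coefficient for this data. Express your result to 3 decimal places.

n = 6, Σx = 160.2, Σy = 10.4, Σx² = 4448.12, Σy² = 18.18, Σxy = 282.38
nΣxy − ΣxΣy = 1694.28 − 1666.08 = 28.2
nΣx² − (Σx)² = 26688.72 − 25664.04 = 1024.68; nΣy² − (Σy)² = 109.08 − 108.16 = 0.92
r = 28.2 / √(1024.68 × 0.92) = 28.2 / 30.7035 ≈ 0.918

0.918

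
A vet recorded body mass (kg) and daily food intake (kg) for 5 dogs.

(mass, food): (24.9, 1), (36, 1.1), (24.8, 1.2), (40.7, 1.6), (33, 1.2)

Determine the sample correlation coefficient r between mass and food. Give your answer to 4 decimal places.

n = 5, Σx = 159.4, Σy = 6.1, Σx² = 5276.54, Σy² = 7.65, Σxy = 198.98
nΣxy − ΣxΣy = 994.9 − 972.34 = 22.56
nΣx² − (Σx)² = 26382.7 − 25408.36 = 974.34; nΣy² − (Σy)² = 38.25 − 37.21 = 1.04
r = 22.56 / √(974.34 × 1.04) = 22.56 / 31.8326 ≈ 0.7087

0.7087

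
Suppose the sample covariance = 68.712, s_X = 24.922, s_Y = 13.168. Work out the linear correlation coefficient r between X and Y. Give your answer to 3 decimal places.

r = Cov(X,Y) / (s_X · s_Y) = 68.712 / (24.922 × 13.168)
  = 68.712 / 328.1729 ≈ 0.209

0.209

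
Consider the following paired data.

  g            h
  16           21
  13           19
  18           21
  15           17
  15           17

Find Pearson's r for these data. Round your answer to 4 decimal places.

0.5505

n = 5, Σg = 77, Σh = 95, Σg² = 1199, Σh² = 1821, Σgh = 1471
nΣgh − ΣgΣh = 7355 − 7315 = 40
nΣg² − (Σg)² = 5995 − 5929 = 66; nΣh² − (Σh)² = 9105 − 9025 = 80
r = 40 / √(66 × 80) = 40 / 72.6636 ≈ 0.5505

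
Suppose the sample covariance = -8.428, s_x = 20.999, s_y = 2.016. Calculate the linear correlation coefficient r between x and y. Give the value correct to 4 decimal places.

-0.1991

r = Cov(x,y) / (s_x · s_y) = -8.428 / (20.999 × 2.016)
  = -8.428 / 42.3340 ≈ -0.1991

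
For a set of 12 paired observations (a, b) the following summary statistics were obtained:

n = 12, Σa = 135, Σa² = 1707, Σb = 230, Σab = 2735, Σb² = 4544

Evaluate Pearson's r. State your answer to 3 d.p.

r = (nΣab − ΣaΣb) / √[(nΣa² − (Σa)²)(nΣb² − (Σb)²)]
Numerator: 12×2735 − 135×230 = 1770
Denominator: √[(20484 − 18225)(54528 − 52900)] = √[2259 × 1628] = 1917.7205
r = 1770 / 1917.7205 ≈ 0.923

0.923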